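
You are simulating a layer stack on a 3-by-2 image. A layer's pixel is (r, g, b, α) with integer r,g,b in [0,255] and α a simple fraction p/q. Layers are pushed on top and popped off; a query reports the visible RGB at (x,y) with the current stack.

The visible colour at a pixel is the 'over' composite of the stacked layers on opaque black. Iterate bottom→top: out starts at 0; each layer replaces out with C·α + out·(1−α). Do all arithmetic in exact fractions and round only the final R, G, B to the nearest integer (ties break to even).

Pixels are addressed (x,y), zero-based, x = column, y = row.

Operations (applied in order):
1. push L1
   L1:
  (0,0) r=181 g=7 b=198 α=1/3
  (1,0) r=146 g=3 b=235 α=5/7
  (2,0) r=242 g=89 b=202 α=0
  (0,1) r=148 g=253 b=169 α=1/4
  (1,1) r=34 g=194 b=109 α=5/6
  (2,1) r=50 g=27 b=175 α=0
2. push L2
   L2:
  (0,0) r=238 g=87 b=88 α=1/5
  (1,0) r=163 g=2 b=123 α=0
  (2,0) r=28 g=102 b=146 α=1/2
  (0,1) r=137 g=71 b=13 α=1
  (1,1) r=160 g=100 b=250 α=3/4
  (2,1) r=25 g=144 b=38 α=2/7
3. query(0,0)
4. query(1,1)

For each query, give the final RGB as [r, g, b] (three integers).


at x=0,y=0 over L1,L2:
L1 α=1/3: [181/3, 7/3, 66]
L2 α=1/5: [1438/15, 289/15, 352/5]
rounded: [96, 19, 70]

query (1,1) [L1,L2] — begin 0,0,0
L1 α=5/6: [85/3, 485/3, 545/6]
L2 α=3/4: [1525/12, 1385/12, 5045/24]
→ [127, 115, 210]


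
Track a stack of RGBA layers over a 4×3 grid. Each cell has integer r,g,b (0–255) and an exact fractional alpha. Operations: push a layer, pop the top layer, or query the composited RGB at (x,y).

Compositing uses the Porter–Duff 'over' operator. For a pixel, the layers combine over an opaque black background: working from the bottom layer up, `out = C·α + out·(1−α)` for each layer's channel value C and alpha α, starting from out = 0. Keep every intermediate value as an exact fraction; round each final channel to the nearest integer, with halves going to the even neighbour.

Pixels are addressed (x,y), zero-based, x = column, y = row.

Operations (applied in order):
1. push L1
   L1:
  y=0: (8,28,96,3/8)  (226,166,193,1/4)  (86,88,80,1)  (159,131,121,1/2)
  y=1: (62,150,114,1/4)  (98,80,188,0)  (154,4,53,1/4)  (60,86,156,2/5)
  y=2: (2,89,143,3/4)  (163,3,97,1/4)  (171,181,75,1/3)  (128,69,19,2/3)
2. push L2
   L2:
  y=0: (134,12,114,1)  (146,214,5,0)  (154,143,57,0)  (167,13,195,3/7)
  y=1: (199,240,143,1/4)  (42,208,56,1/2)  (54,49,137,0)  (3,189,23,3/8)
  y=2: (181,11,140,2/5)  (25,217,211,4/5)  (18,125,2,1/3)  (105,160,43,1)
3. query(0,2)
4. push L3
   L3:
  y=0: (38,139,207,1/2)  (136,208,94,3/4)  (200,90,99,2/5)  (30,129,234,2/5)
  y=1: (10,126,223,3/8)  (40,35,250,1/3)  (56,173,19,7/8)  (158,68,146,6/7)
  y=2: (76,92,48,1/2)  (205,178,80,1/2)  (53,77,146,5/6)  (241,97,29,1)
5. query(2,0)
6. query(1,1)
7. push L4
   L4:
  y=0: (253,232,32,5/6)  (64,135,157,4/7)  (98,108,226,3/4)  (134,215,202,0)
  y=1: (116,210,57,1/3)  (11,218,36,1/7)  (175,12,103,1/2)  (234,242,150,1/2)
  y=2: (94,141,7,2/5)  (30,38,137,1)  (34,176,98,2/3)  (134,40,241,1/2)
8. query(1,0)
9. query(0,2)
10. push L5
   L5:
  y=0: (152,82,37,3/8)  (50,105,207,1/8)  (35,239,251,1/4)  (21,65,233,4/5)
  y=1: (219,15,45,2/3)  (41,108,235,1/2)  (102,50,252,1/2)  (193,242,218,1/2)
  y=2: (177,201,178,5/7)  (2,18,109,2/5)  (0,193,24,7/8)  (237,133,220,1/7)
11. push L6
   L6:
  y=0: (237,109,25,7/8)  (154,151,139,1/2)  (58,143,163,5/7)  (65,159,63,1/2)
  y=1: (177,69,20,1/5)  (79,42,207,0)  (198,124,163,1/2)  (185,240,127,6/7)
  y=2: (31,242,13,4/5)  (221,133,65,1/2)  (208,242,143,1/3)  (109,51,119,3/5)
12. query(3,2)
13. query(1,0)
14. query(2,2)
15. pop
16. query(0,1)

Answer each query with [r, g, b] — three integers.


(0,2) stack=L1,L2; from [0,0,0]:
after L1 α=3/4: [3/2, 267/4, 429/4]
after L2 α=2/5: [733/10, 889/20, 2407/20]
rounded: [73, 44, 120]

query (2,0) [L1,L2,L3] — begin 0,0,0
after L1 α=1: [86, 88, 80]
after L2 α=0: [86, 88, 80]
after L3 α=2/5: [658/5, 444/5, 438/5]
→ [132, 89, 88]

query (1,1) [L1,L2,L3] — begin 0,0,0
+L1 (α=0) → [0, 0, 0]
+L2 (α=1/2) → [21, 104, 28]
+L3 (α=1/3) → [82/3, 81, 102]
rounded: [27, 81, 102]

at x=1,y=0 over L1,L2,L3,L4:
after L1 α=1/4: [113/2, 83/2, 193/4]
after L2 α=0: [113/2, 83/2, 193/4]
after L3 α=3/4: [929/8, 1331/8, 1321/16]
after L4 α=4/7: [4835/56, 8313/56, 14011/112]
→ [86, 148, 125]

at x=0,y=2 over L1,L2,L3,L4:
+L1 (α=3/4) → [3/2, 267/4, 429/4]
+L2 (α=2/5) → [733/10, 889/20, 2407/20]
+L3 (α=1/2) → [1493/20, 2729/40, 3367/40]
+L4 (α=2/5) → [8239/100, 19467/200, 10661/200]
rounded: [82, 97, 53]

query (3,2) [L1,L2,L3,L4,L5,L6] — begin 0,0,0
after L1 α=2/3: [256/3, 46, 38/3]
after L2 α=1: [105, 160, 43]
after L3 α=1: [241, 97, 29]
after L4 α=1/2: [375/2, 137/2, 135]
after L5 α=1/7: [1362/7, 544/7, 1030/7]
after L6 α=3/5: [5013/35, 2159/35, 4559/35]
= [143, 62, 130]

at x=1,y=0 over L1,L2,L3,L4,L5,L6:
+L1 (α=1/4) → [113/2, 83/2, 193/4]
+L2 (α=0) → [113/2, 83/2, 193/4]
+L3 (α=3/4) → [929/8, 1331/8, 1321/16]
+L4 (α=4/7) → [4835/56, 8313/56, 14011/112]
+L5 (α=1/8) → [5235/64, 9153/64, 17323/128]
+L6 (α=1/2) → [15091/128, 18817/128, 35115/256]
= [118, 147, 137]

(2,2) stack=L1,L2,L3,L4,L5,L6; from [0,0,0]:
after L1 α=1/3: [57, 181/3, 25]
after L2 α=1/3: [44, 737/9, 52/3]
after L3 α=5/6: [103/2, 2101/27, 1121/9]
after L4 α=2/3: [239/6, 11605/81, 2885/27]
after L5 α=7/8: [239/48, 30259/162, 7421/216]
after L6 α=1/3: [5231/72, 49861/243, 22865/324]
= [73, 205, 71]

query (0,1) [L1,L2,L3,L4,L5] — begin 0,0,0
L1 α=1/4: [31/2, 75/2, 57/2]
L2 α=1/4: [491/8, 705/8, 457/8]
L3 α=3/8: [2695/64, 6549/64, 7637/64]
L4 α=1/3: [6407/96, 4423/32, 9461/96]
L5 α=2/3: [48455/288, 5383/96, 18101/288]
rounded: [168, 56, 63]


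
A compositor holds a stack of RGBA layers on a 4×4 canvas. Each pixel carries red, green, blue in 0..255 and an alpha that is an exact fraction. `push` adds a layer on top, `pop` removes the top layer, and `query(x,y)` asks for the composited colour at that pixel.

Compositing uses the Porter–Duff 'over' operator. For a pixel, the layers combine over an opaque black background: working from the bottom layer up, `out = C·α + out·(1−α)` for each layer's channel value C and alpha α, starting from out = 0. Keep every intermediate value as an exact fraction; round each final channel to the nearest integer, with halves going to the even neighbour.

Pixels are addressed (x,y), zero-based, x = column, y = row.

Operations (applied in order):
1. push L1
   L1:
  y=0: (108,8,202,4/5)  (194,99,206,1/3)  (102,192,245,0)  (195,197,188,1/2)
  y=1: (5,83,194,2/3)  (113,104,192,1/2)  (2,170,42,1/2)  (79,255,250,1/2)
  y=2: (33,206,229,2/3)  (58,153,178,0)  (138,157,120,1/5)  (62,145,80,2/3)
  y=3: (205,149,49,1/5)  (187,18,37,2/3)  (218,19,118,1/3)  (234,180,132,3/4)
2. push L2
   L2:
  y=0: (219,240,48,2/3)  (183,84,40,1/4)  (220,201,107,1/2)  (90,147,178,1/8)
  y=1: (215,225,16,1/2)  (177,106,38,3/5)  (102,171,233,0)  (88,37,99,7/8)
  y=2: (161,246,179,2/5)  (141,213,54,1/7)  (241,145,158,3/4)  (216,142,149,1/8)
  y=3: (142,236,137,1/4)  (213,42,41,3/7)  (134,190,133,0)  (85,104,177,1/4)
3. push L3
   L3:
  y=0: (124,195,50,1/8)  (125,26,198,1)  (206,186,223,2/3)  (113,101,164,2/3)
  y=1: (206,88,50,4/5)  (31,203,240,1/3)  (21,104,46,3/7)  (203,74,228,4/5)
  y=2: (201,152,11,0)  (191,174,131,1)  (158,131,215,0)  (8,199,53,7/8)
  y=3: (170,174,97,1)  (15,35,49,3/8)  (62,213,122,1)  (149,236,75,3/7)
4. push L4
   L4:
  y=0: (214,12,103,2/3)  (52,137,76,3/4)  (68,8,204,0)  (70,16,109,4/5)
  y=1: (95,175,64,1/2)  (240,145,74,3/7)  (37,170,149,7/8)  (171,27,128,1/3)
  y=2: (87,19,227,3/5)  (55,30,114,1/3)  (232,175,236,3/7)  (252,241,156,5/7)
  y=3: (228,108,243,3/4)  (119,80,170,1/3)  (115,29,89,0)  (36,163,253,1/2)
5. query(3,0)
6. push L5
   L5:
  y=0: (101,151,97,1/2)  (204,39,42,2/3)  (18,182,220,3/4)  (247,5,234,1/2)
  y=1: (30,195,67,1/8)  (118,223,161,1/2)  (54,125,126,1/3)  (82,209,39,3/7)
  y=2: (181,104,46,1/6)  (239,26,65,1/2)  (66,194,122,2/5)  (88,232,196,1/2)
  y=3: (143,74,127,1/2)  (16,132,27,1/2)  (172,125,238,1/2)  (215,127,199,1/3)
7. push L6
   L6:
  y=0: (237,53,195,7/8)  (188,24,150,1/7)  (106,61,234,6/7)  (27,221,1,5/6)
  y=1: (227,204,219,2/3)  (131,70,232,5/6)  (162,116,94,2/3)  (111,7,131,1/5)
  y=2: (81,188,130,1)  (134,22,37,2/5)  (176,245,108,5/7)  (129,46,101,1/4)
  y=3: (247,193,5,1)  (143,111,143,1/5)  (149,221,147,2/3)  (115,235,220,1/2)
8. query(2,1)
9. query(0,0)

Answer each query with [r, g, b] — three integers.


(3,0) stack=L1,L2,L3,L4; from [0,0,0]:
L1 α=1/2: [195/2, 197/2, 94]
L2 α=1/8: [1545/16, 1673/16, 209/2]
L3 α=2/3: [5161/48, 1635/16, 865/6]
L4 α=4/5: [18601/240, 2659/80, 3481/30]
= [78, 33, 116]

(2,1) stack=L1,L2,L3,L4,L5,L6; from [0,0,0]:
after L1 α=1/2: [1, 85, 21]
after L2 α=0: [1, 85, 21]
after L3 α=3/7: [67/7, 652/7, 222/7]
after L4 α=7/8: [235/7, 4491/28, 7523/56]
after L5 α=1/3: [848/21, 6241/42, 11051/84]
after L6 α=2/3: [7652/63, 15985/126, 26843/252]
rounded: [121, 127, 107]

(0,0) stack=L1,L2,L3,L4,L5,L6; from [0,0,0]:
after L1 α=4/5: [432/5, 32/5, 808/5]
after L2 α=2/3: [874/5, 2432/15, 1288/15]
after L3 α=1/8: [3369/20, 19949/120, 4883/60]
after L4 α=2/3: [11929/60, 22829/360, 17243/180]
after L5 α=1/2: [17989/120, 77189/720, 34703/360]
after L6 α=7/8: [217069/960, 344309/5760, 526103/2880]
= [226, 60, 183]


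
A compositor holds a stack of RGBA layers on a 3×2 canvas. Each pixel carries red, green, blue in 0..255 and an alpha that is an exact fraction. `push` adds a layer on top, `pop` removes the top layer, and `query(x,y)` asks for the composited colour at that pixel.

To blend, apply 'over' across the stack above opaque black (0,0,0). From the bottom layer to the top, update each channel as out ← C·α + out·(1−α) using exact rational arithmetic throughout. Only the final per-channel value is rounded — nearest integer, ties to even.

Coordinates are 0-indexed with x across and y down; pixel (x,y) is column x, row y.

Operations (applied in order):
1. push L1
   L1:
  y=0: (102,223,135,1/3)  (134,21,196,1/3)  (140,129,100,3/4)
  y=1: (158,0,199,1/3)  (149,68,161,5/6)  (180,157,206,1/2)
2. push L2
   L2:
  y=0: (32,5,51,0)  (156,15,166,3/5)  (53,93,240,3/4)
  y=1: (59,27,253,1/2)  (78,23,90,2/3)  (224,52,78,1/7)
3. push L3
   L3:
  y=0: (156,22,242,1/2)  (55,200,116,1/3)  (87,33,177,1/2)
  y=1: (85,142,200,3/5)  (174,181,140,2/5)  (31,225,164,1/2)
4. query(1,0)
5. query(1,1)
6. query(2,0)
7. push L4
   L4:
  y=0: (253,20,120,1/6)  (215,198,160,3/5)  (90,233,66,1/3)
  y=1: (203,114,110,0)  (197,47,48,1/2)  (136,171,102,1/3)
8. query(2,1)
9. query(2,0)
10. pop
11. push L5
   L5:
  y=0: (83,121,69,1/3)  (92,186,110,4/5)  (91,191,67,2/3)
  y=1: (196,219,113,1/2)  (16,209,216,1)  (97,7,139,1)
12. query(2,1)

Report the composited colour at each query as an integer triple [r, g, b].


query (1,0) [L1,L2,L3] — begin 0,0,0
L1 α=1/3: [134/3, 7, 196/3]
L2 α=3/5: [1672/15, 59/5, 1886/15]
L3 α=1/3: [4169/45, 1118/15, 5512/45]
→ [93, 75, 122]

query (1,1) [L1,L2,L3] — begin 0,0,0
+L1 (α=5/6) → [745/6, 170/3, 805/6]
+L2 (α=2/3) → [1681/18, 308/9, 1885/18]
+L3 (α=2/5) → [3769/30, 1394/15, 713/6]
= [126, 93, 119]

(2,0) stack=L1,L2,L3; from [0,0,0]:
after L1 α=3/4: [105, 387/4, 75]
after L2 α=3/4: [66, 1503/16, 795/4]
after L3 α=1/2: [153/2, 2031/32, 1503/8]
= [76, 63, 188]

(2,1) stack=L1,L2,L3,L4; from [0,0,0]:
L1 α=1/2: [90, 157/2, 103]
L2 α=1/7: [764/7, 523/7, 696/7]
L3 α=1/2: [981/14, 1049/7, 922/7]
L4 α=1/3: [1933/21, 3295/21, 2558/21]
= [92, 157, 122]

(2,0) stack=L1,L2,L3,L4; from [0,0,0]:
after L1 α=3/4: [105, 387/4, 75]
after L2 α=3/4: [66, 1503/16, 795/4]
after L3 α=1/2: [153/2, 2031/32, 1503/8]
after L4 α=1/3: [81, 5759/48, 589/4]
= [81, 120, 147]

at x=2,y=1 over L1,L2,L3,L5:
after L1 α=1/2: [90, 157/2, 103]
after L2 α=1/7: [764/7, 523/7, 696/7]
after L3 α=1/2: [981/14, 1049/7, 922/7]
after L5 α=1: [97, 7, 139]
→ [97, 7, 139]


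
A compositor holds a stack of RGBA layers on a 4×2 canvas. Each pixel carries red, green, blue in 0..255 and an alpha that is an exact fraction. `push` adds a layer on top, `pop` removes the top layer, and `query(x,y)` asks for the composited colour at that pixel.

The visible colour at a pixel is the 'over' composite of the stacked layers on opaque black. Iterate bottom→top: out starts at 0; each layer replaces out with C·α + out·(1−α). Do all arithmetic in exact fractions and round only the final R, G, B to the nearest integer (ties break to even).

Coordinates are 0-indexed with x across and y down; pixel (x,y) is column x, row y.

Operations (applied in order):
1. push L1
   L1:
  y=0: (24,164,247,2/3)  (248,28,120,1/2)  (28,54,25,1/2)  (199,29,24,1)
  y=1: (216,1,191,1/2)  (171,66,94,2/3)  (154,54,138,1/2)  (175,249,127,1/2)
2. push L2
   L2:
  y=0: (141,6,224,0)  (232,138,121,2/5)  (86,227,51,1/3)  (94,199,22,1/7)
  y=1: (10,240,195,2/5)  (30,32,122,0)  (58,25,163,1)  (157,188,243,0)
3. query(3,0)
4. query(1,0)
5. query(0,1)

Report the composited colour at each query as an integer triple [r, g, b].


(3,0) stack=L1,L2; from [0,0,0]:
+L1 (α=1) → [199, 29, 24]
+L2 (α=1/7) → [184, 373/7, 166/7]
rounded: [184, 53, 24]

at x=1,y=0 over L1,L2:
L1 α=1/2: [124, 14, 60]
L2 α=2/5: [836/5, 318/5, 422/5]
→ [167, 64, 84]

query (0,1) [L1,L2] — begin 0,0,0
+L1 (α=1/2) → [108, 1/2, 191/2]
+L2 (α=2/5) → [344/5, 963/10, 1353/10]
rounded: [69, 96, 135]


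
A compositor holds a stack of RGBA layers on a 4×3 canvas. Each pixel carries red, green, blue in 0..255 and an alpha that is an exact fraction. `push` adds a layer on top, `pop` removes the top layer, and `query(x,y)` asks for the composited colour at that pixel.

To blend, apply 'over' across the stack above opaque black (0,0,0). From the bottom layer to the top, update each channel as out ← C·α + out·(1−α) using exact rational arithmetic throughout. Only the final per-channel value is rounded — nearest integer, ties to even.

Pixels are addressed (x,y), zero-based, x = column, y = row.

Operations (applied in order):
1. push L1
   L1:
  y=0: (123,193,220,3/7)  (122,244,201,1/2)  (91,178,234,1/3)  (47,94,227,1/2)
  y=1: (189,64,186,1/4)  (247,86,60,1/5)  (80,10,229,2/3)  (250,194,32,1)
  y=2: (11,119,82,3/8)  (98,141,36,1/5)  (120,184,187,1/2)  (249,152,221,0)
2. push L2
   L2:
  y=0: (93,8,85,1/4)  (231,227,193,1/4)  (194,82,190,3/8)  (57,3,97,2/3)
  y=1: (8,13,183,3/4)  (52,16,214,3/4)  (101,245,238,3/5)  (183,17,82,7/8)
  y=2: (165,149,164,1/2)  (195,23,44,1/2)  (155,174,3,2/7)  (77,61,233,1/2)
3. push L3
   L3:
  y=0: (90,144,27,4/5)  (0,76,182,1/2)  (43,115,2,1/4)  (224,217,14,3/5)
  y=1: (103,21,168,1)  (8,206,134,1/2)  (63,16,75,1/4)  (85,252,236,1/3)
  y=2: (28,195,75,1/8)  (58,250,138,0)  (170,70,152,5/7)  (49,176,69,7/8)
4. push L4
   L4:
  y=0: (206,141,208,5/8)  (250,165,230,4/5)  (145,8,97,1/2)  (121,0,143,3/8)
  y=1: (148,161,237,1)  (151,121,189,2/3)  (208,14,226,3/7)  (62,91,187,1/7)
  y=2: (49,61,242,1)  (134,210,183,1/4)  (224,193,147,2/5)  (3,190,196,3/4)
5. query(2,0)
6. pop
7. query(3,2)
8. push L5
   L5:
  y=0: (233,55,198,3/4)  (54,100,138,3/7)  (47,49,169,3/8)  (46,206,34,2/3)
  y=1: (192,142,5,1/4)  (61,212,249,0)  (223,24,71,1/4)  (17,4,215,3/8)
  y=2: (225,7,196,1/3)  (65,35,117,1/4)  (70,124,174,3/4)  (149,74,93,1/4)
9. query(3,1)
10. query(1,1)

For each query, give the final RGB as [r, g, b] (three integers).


query (2,0) [L1,L2,L3,L4] — begin 0,0,0
L1 α=1/3: [91/3, 178/3, 78]
L2 α=3/8: [2201/24, 407/6, 120]
L3 α=1/4: [2545/32, 637/8, 181/2]
L4 α=1/2: [7185/64, 701/16, 375/4]
rounded: [112, 44, 94]

query (3,2) [L1,L2,L3] — begin 0,0,0
after L1 α=0: [0, 0, 0]
after L2 α=1/2: [77/2, 61/2, 233/2]
after L3 α=7/8: [763/16, 2525/16, 1199/16]
= [48, 158, 75]

at x=3,y=1 over L1,L2,L3,L5:
+L1 (α=1) → [250, 194, 32]
+L2 (α=7/8) → [1531/8, 313/8, 303/4]
+L3 (α=1/3) → [1871/12, 1321/12, 775/6]
+L5 (α=3/8) → [9967/96, 6749/96, 7745/48]
→ [104, 70, 161]

at x=1,y=1 over L1,L2,L3,L5:
+L1 (α=1/5) → [247/5, 86/5, 12]
+L2 (α=3/4) → [1027/20, 163/10, 327/2]
+L3 (α=1/2) → [1187/40, 2223/20, 595/4]
+L5 (α=0) → [1187/40, 2223/20, 595/4]
rounded: [30, 111, 149]


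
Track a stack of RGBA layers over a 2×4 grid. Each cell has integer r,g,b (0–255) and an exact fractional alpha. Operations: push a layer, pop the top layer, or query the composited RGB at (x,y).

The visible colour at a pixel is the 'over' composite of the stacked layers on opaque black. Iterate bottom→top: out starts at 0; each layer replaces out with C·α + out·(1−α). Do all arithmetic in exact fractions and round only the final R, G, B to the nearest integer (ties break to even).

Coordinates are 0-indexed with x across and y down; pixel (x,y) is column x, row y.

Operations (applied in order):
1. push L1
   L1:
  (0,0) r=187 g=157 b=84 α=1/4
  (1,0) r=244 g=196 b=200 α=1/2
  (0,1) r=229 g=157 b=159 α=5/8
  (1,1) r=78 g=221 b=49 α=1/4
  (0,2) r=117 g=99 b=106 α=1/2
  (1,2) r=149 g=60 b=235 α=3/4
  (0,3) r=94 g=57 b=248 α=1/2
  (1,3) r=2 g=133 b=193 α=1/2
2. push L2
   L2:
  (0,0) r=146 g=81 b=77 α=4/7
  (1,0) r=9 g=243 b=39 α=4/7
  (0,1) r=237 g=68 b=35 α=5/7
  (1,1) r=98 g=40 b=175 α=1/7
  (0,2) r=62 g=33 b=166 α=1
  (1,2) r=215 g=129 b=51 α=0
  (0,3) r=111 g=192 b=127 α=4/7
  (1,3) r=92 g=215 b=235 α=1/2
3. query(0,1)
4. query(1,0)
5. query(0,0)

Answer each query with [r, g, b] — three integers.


query (0,1) [L1,L2] — begin 0,0,0
+L1 (α=5/8) → [1145/8, 785/8, 795/8]
+L2 (α=5/7) → [5885/28, 2145/28, 1495/28]
rounded: [210, 77, 53]

query (1,0) [L1,L2] — begin 0,0,0
L1 α=1/2: [122, 98, 100]
L2 α=4/7: [402/7, 1266/7, 456/7]
→ [57, 181, 65]

at x=0,y=0 over L1,L2:
after L1 α=1/4: [187/4, 157/4, 21]
after L2 α=4/7: [2897/28, 1767/28, 53]
= [103, 63, 53]


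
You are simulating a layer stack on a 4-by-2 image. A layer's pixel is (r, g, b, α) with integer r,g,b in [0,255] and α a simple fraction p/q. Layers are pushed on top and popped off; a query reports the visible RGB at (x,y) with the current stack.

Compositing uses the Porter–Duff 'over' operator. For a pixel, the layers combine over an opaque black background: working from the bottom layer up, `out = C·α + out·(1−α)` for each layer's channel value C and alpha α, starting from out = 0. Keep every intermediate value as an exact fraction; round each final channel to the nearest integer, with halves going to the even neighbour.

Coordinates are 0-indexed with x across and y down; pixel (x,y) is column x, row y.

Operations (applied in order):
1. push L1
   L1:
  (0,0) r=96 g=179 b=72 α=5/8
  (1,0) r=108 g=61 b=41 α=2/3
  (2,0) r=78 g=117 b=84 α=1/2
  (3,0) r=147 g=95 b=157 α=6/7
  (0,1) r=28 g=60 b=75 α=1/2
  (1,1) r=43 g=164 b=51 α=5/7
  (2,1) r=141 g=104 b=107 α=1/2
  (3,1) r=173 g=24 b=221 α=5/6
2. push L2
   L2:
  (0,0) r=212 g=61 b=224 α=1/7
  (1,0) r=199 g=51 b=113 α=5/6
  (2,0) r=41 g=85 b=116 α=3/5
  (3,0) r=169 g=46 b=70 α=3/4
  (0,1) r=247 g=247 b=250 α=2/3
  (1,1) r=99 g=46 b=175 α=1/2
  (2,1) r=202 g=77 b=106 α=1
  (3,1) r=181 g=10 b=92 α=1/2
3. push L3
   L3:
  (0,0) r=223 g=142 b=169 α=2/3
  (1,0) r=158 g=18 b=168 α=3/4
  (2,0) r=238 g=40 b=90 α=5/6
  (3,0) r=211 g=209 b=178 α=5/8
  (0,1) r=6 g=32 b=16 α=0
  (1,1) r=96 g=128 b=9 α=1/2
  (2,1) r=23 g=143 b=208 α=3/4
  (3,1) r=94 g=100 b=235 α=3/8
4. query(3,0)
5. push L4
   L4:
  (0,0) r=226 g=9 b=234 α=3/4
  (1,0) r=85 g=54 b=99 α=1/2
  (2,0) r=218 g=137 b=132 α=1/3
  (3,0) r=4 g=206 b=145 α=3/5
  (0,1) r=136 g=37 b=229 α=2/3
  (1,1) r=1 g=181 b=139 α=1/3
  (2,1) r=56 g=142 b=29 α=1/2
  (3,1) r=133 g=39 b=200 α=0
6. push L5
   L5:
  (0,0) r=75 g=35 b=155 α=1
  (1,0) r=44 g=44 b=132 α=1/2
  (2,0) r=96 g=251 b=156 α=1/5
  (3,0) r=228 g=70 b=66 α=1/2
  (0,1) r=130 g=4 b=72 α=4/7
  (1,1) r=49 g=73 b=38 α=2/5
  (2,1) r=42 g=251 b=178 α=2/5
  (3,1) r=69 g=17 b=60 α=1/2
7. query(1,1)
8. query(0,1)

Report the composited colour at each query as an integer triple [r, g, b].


query (3,0) [L1,L2,L3] — begin 0,0,0
+L1 (α=6/7) → [126, 570/7, 942/7]
+L2 (α=3/4) → [633/4, 384/7, 603/7]
+L3 (α=5/8) → [6119/32, 8467/56, 8039/56]
= [191, 151, 144]

query (1,1) [L1,L2,L3,L4,L5] — begin 0,0,0
+L1 (α=5/7) → [215/7, 820/7, 255/7]
+L2 (α=1/2) → [454/7, 571/7, 740/7]
+L3 (α=1/2) → [563/7, 1467/14, 803/14]
+L4 (α=1/3) → [1133/21, 2734/21, 592/7]
+L5 (α=2/5) → [1819/35, 3756/35, 2308/35]
rounded: [52, 107, 66]

query (0,1) [L1,L2,L3,L4,L5] — begin 0,0,0
+L1 (α=1/2) → [14, 30, 75/2]
+L2 (α=2/3) → [508/3, 524/3, 1075/6]
+L3 (α=0) → [508/3, 524/3, 1075/6]
+L4 (α=2/3) → [1324/9, 746/9, 3823/18]
+L5 (α=4/7) → [412/3, 794/21, 793/6]
→ [137, 38, 132]


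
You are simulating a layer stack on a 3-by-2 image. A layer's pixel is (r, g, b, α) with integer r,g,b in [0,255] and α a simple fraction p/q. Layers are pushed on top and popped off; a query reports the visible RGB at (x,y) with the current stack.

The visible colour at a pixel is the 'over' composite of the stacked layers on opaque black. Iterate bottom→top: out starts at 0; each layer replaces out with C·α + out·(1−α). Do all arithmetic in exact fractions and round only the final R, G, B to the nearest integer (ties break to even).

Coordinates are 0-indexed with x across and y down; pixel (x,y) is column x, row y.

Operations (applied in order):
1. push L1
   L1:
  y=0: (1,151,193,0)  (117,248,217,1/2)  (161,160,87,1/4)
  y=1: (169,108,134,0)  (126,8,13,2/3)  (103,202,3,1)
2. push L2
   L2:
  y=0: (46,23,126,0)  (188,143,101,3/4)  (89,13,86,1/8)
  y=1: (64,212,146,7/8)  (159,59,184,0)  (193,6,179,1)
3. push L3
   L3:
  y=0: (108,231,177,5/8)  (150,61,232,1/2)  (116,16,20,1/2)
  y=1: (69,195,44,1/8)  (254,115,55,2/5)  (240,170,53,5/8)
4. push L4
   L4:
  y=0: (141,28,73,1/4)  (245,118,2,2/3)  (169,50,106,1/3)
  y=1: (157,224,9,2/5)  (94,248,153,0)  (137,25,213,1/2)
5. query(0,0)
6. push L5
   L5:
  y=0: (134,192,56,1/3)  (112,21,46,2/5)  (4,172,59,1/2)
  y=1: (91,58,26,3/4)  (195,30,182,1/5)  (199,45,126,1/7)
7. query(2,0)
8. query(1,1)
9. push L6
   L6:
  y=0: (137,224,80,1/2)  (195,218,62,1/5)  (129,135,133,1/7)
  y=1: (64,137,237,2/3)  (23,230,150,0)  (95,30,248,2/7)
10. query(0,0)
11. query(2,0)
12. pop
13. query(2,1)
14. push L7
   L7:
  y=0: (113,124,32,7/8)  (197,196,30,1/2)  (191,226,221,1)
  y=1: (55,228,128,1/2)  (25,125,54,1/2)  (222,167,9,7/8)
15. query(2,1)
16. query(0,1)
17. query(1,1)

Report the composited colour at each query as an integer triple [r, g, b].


query (0,0) [L1,L2,L3,L4] — begin 0,0,0
after L1 α=0: [0, 0, 0]
after L2 α=0: [0, 0, 0]
after L3 α=5/8: [135/2, 1155/8, 885/8]
after L4 α=1/4: [687/8, 3689/32, 3239/32]
rounded: [86, 115, 101]

at x=2,y=0 over L1,L2,L3,L4,L5:
after L1 α=1/4: [161/4, 40, 87/4]
after L2 α=1/8: [1483/32, 293/8, 953/32]
after L3 α=1/2: [5195/64, 421/16, 1593/64]
after L4 α=1/3: [10603/96, 821/24, 4985/96]
after L5 α=1/2: [10987/192, 4949/48, 10649/192]
= [57, 103, 55]

query (1,1) [L1,L2,L3,L4,L5] — begin 0,0,0
after L1 α=2/3: [84, 16/3, 26/3]
after L2 α=0: [84, 16/3, 26/3]
after L3 α=2/5: [152, 246/5, 136/5]
after L4 α=0: [152, 246/5, 136/5]
after L5 α=1/5: [803/5, 1134/25, 1454/25]
rounded: [161, 45, 58]

at x=0,y=0 over L1,L2,L3,L4,L5,L6:
+L1 (α=0) → [0, 0, 0]
+L2 (α=0) → [0, 0, 0]
+L3 (α=5/8) → [135/2, 1155/8, 885/8]
+L4 (α=1/4) → [687/8, 3689/32, 3239/32]
+L5 (α=1/3) → [1223/12, 6761/48, 4135/48]
+L6 (α=1/2) → [2867/24, 17513/96, 7975/96]
→ [119, 182, 83]

query (2,0) [L1,L2,L3,L4,L5,L6] — begin 0,0,0
after L1 α=1/4: [161/4, 40, 87/4]
after L2 α=1/8: [1483/32, 293/8, 953/32]
after L3 α=1/2: [5195/64, 421/16, 1593/64]
after L4 α=1/3: [10603/96, 821/24, 4985/96]
after L5 α=1/2: [10987/192, 4949/48, 10649/192]
after L6 α=1/7: [15115/224, 6029/56, 14905/224]
= [67, 108, 67]

query (2,1) [L1,L2,L3,L4,L5] — begin 0,0,0
+L1 (α=1) → [103, 202, 3]
+L2 (α=1) → [193, 6, 179]
+L3 (α=5/8) → [1779/8, 217/2, 401/4]
+L4 (α=1/2) → [2875/16, 267/4, 1253/8]
+L5 (α=1/7) → [10217/56, 891/14, 609/4]
→ [182, 64, 152]

query (2,1) [L1,L2,L3,L4,L5,L7] — begin 0,0,0
L1 α=1: [103, 202, 3]
L2 α=1: [193, 6, 179]
L3 α=5/8: [1779/8, 217/2, 401/4]
L4 α=1/2: [2875/16, 267/4, 1253/8]
L5 α=1/7: [10217/56, 891/14, 609/4]
L7 α=7/8: [97241/448, 17257/112, 861/32]
= [217, 154, 27]

(0,1) stack=L1,L2,L3,L4,L5,L7; from [0,0,0]:
L1 α=0: [0, 0, 0]
L2 α=7/8: [56, 371/2, 511/4]
L3 α=1/8: [461/8, 2987/16, 3753/32]
L4 α=2/5: [779/8, 16129/80, 2367/32]
L5 α=3/4: [2963/32, 30049/320, 4863/128]
L7 α=1/2: [4723/64, 103009/640, 21247/256]
→ [74, 161, 83]

at x=1,y=1 over L1,L2,L3,L4,L5,L7:
L1 α=2/3: [84, 16/3, 26/3]
L2 α=0: [84, 16/3, 26/3]
L3 α=2/5: [152, 246/5, 136/5]
L4 α=0: [152, 246/5, 136/5]
L5 α=1/5: [803/5, 1134/25, 1454/25]
L7 α=1/2: [464/5, 4259/50, 1402/25]
→ [93, 85, 56]


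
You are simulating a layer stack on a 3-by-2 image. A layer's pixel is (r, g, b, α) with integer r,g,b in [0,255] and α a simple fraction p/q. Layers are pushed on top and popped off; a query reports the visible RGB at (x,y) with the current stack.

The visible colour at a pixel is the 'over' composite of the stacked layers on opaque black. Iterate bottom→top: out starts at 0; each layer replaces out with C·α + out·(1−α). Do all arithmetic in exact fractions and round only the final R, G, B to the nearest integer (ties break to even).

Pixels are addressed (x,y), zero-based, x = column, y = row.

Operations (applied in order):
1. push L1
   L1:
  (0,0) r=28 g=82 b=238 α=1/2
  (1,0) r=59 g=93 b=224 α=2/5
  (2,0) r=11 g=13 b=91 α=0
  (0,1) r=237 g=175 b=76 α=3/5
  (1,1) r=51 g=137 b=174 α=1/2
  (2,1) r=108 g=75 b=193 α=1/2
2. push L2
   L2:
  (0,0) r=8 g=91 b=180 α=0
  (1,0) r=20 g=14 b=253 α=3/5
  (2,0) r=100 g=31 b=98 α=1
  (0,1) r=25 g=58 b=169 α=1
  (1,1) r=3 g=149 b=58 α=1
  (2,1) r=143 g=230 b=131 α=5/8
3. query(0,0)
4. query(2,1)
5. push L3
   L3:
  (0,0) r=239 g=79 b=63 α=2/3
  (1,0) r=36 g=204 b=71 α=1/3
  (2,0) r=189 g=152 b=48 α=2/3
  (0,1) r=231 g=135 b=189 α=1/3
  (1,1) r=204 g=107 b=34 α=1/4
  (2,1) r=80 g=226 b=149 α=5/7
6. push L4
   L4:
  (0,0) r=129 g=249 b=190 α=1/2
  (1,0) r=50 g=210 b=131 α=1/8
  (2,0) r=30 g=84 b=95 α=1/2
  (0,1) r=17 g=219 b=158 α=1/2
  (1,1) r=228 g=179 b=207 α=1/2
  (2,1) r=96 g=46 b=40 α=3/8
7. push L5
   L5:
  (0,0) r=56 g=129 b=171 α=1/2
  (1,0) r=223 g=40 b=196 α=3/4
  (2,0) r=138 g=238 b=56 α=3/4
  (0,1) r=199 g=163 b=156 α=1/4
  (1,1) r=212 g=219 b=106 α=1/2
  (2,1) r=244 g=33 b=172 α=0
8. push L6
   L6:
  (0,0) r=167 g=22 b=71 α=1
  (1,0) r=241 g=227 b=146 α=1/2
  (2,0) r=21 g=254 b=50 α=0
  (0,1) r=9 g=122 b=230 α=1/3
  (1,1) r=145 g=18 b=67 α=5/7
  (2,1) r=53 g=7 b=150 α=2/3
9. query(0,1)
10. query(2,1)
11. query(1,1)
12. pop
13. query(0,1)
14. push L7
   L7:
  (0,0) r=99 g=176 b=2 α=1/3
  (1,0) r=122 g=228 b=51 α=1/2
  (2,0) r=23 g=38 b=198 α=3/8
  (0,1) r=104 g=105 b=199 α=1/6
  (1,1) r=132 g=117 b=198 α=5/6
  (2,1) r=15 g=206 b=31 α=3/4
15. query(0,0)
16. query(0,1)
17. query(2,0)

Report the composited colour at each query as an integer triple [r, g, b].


(0,0) stack=L1,L2; from [0,0,0]:
L1 α=1/2: [14, 41, 119]
L2 α=0: [14, 41, 119]
= [14, 41, 119]

at x=2,y=1 over L1,L2:
after L1 α=1/2: [54, 75/2, 193/2]
after L2 α=5/8: [877/8, 2525/16, 1889/16]
rounded: [110, 158, 118]

(0,1) stack=L1,L2,L3,L4,L5,L6; from [0,0,0]:
+L1 (α=3/5) → [711/5, 105, 228/5]
+L2 (α=1) → [25, 58, 169]
+L3 (α=1/3) → [281/3, 251/3, 527/3]
+L4 (α=1/2) → [166/3, 454/3, 1001/6]
+L5 (α=1/4) → [365/4, 617/4, 1313/8]
+L6 (α=1/3) → [383/6, 287/2, 2233/12]
rounded: [64, 144, 186]

(2,1) stack=L1,L2,L3,L4,L5,L6; from [0,0,0]:
after L1 α=1/2: [54, 75/2, 193/2]
after L2 α=5/8: [877/8, 2525/16, 1889/16]
after L3 α=5/7: [2477/28, 11565/56, 7849/56]
after L4 α=3/8: [20449/224, 65553/448, 45965/448]
after L5 α=0: [20449/224, 65553/448, 45965/448]
after L6 α=2/3: [14731/224, 71825/1344, 180365/1344]
→ [66, 53, 134]

(1,1) stack=L1,L2,L3,L4,L5,L6; from [0,0,0]:
L1 α=1/2: [51/2, 137/2, 87]
L2 α=1: [3, 149, 58]
L3 α=1/4: [213/4, 277/2, 52]
L4 α=1/2: [1125/8, 635/4, 259/2]
L5 α=1/2: [2821/16, 1511/8, 471/4]
L6 α=5/7: [8621/56, 1871/28, 163/2]
rounded: [154, 67, 82]

at x=0,y=1 over L1,L2,L3,L4,L5:
after L1 α=3/5: [711/5, 105, 228/5]
after L2 α=1: [25, 58, 169]
after L3 α=1/3: [281/3, 251/3, 527/3]
after L4 α=1/2: [166/3, 454/3, 1001/6]
after L5 α=1/4: [365/4, 617/4, 1313/8]
→ [91, 154, 164]

at x=0,y=0 over L1,L2,L3,L4,L5,L7:
after L1 α=1/2: [14, 41, 119]
after L2 α=0: [14, 41, 119]
after L3 α=2/3: [164, 199/3, 245/3]
after L4 α=1/2: [293/2, 473/3, 815/6]
after L5 α=1/2: [405/4, 430/3, 1841/12]
after L7 α=1/3: [201/2, 1388/9, 1853/18]
→ [100, 154, 103]

at x=0,y=1 over L1,L2,L3,L4,L5,L7:
+L1 (α=3/5) → [711/5, 105, 228/5]
+L2 (α=1) → [25, 58, 169]
+L3 (α=1/3) → [281/3, 251/3, 527/3]
+L4 (α=1/2) → [166/3, 454/3, 1001/6]
+L5 (α=1/4) → [365/4, 617/4, 1313/8]
+L7 (α=1/6) → [747/8, 3505/24, 2719/16]
= [93, 146, 170]

(2,0) stack=L1,L2,L3,L4,L5,L7; from [0,0,0]:
L1 α=0: [0, 0, 0]
L2 α=1: [100, 31, 98]
L3 α=2/3: [478/3, 335/3, 194/3]
L4 α=1/2: [284/3, 587/6, 479/6]
L5 α=3/4: [763/6, 4871/24, 1487/24]
L7 α=3/8: [4229/48, 27091/192, 21691/192]
rounded: [88, 141, 113]


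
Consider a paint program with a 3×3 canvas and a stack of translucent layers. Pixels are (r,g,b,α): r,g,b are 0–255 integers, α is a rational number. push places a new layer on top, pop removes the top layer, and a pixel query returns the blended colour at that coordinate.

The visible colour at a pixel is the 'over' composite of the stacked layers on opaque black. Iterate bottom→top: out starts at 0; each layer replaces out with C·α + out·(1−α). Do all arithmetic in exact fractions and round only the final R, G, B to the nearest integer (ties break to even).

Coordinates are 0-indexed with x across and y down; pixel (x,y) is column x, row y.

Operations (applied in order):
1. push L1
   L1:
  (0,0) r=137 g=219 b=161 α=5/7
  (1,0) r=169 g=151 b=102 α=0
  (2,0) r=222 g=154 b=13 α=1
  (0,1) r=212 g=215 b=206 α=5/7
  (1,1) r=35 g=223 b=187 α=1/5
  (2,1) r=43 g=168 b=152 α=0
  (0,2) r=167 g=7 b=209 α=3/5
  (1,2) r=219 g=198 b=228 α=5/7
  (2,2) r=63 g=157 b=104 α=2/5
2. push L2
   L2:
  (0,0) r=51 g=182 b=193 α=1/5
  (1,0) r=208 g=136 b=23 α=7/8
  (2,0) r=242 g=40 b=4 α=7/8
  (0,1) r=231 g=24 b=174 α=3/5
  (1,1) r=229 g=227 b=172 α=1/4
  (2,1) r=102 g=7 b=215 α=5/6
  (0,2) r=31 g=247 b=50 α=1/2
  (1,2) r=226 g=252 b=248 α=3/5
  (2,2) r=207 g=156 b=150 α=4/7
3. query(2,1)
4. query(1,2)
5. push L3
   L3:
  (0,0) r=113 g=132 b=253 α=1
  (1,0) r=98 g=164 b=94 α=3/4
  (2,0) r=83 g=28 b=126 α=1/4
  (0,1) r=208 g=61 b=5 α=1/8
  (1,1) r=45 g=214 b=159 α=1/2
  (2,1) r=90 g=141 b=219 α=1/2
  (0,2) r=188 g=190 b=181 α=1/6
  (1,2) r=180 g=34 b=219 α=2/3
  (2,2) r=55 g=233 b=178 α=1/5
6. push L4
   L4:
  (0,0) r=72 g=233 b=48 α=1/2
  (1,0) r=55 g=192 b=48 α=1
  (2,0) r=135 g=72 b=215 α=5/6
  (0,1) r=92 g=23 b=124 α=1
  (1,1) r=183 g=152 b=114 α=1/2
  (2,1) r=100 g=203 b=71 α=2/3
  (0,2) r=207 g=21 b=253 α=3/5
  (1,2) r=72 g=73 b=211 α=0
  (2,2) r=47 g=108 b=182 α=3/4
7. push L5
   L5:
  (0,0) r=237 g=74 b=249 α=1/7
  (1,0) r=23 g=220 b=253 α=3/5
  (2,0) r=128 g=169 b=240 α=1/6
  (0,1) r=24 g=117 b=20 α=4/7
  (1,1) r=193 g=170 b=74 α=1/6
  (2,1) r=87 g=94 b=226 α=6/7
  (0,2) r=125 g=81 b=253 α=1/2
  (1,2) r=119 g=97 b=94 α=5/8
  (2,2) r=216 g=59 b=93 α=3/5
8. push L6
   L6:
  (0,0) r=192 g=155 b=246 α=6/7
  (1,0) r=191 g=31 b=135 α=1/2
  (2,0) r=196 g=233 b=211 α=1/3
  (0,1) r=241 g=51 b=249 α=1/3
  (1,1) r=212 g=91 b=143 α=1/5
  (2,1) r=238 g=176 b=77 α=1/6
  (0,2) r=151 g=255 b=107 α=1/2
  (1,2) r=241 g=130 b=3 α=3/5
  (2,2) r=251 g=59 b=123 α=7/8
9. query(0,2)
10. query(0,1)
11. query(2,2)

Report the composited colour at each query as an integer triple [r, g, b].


query (2,1) [L1,L2] — begin 0,0,0
L1 α=0: [0, 0, 0]
L2 α=5/6: [85, 35/6, 1075/6]
rounded: [85, 6, 179]

query (1,2) [L1,L2] — begin 0,0,0
L1 α=5/7: [1095/7, 990/7, 1140/7]
L2 α=3/5: [6936/35, 7272/35, 7488/35]
rounded: [198, 208, 214]

at x=0,y=2 over L1,L2,L3,L4,L5,L6:
+L1 (α=3/5) → [501/5, 21/5, 627/5]
+L2 (α=1/2) → [328/5, 628/5, 877/10]
+L3 (α=1/6) → [86, 409/3, 413/4]
+L4 (α=3/5) → [793/5, 1007/15, 1931/10]
+L5 (α=1/2) → [709/5, 1111/15, 4461/20]
+L6 (α=1/2) → [732/5, 2468/15, 6601/40]
rounded: [146, 165, 165]

query (0,1) [L1,L2,L3,L4,L5,L6] — begin 0,0,0
L1 α=5/7: [1060/7, 1075/7, 1030/7]
L2 α=3/5: [6971/35, 2654/35, 5714/35]
L3 α=1/8: [8011/40, 2959/40, 5739/40]
L4 α=1: [92, 23, 124]
L5 α=4/7: [372/7, 537/7, 452/7]
L6 α=1/3: [2431/21, 477/7, 2647/21]
= [116, 68, 126]

(2,2) stack=L1,L2,L3,L4,L5,L6; from [0,0,0]:
after L1 α=2/5: [126/5, 314/5, 208/5]
after L2 α=4/7: [4518/35, 4062/35, 3624/35]
after L3 α=1/5: [19997/175, 24403/175, 20726/175]
after L4 α=3/4: [11168/175, 81103/700, 29069/175]
after L5 α=3/5: [135736/875, 143053/1750, 106963/875]
after L6 α=7/8: [1673111/7000, 865803/14000, 430169/3500]
→ [239, 62, 123]


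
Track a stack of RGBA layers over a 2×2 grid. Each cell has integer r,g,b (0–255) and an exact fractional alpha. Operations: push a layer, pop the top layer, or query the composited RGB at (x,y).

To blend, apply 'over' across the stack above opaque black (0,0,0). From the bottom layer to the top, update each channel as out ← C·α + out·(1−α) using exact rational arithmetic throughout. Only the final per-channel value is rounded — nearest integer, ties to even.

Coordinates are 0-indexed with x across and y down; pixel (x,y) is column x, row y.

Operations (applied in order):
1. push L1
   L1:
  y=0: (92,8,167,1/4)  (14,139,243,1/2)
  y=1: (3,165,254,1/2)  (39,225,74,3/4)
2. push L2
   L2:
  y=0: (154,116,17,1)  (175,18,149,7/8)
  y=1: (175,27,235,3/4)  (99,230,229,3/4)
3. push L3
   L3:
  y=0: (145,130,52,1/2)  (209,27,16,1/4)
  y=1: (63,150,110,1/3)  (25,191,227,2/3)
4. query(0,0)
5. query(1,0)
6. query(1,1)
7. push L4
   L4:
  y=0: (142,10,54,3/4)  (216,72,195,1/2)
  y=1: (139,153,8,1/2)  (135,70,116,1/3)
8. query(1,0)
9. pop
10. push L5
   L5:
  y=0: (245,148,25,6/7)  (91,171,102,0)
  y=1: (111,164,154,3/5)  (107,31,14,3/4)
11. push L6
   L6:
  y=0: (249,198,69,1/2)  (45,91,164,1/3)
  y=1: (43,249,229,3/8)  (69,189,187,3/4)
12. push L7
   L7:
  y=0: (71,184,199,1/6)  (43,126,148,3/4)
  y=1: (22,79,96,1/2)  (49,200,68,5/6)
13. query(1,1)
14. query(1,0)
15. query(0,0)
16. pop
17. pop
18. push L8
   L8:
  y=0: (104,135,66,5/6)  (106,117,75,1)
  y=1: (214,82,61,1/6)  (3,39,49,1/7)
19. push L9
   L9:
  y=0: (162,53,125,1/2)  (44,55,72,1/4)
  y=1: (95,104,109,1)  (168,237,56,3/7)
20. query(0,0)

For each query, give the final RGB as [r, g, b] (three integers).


at x=0,y=0 over L1,L2,L3:
after L1 α=1/4: [23, 2, 167/4]
after L2 α=1: [154, 116, 17]
after L3 α=1/2: [299/2, 123, 69/2]
= [150, 123, 34]

at x=1,y=0 over L1,L2,L3:
after L1 α=1/2: [7, 139/2, 243/2]
after L2 α=7/8: [154, 391/16, 2329/16]
after L3 α=1/4: [671/4, 1605/64, 7243/64]
rounded: [168, 25, 113]

(1,1) stack=L1,L2,L3; from [0,0,0]:
+L1 (α=3/4) → [117/4, 675/4, 111/2]
+L2 (α=3/4) → [1305/16, 3435/16, 1485/8]
+L3 (α=2/3) → [2105/48, 9547/48, 5117/24]
rounded: [44, 199, 213]

at x=1,y=0 over L1,L2,L3,L4:
after L1 α=1/2: [7, 139/2, 243/2]
after L2 α=7/8: [154, 391/16, 2329/16]
after L3 α=1/4: [671/4, 1605/64, 7243/64]
after L4 α=1/2: [1535/8, 6213/128, 19723/128]
→ [192, 49, 154]

query (1,1) [L1,L2,L3,L5,L6,L7] — begin 0,0,0
L1 α=3/4: [117/4, 675/4, 111/2]
L2 α=3/4: [1305/16, 3435/16, 1485/8]
L3 α=2/3: [2105/48, 9547/48, 5117/24]
L5 α=3/4: [17513/192, 14011/192, 6125/96]
L6 α=3/4: [57257/768, 122875/768, 59981/384]
L7 α=5/6: [245417/4608, 890875/4608, 190541/2304]
= [53, 193, 83]

at x=1,y=0 over L1,L2,L3,L5,L6,L7:
after L1 α=1/2: [7, 139/2, 243/2]
after L2 α=7/8: [154, 391/16, 2329/16]
after L3 α=1/4: [671/4, 1605/64, 7243/64]
after L5 α=0: [671/4, 1605/64, 7243/64]
after L6 α=1/3: [761/6, 4517/96, 12491/96]
after L7 α=3/4: [1535/24, 40805/384, 55115/384]
= [64, 106, 144]

(0,0) stack=L1,L2,L3,L5,L6,L7; from [0,0,0]:
after L1 α=1/4: [23, 2, 167/4]
after L2 α=1: [154, 116, 17]
after L3 α=1/2: [299/2, 123, 69/2]
after L5 α=6/7: [3239/14, 1011/7, 369/14]
after L6 α=1/2: [6725/28, 2397/14, 1335/28]
after L7 α=1/6: [11871/56, 14561/84, 12247/168]
rounded: [212, 173, 73]

(0,0) stack=L1,L2,L3,L5,L8,L9; from [0,0,0]:
+L1 (α=1/4) → [23, 2, 167/4]
+L2 (α=1) → [154, 116, 17]
+L3 (α=1/2) → [299/2, 123, 69/2]
+L5 (α=6/7) → [3239/14, 1011/7, 369/14]
+L8 (α=5/6) → [10519/84, 956/7, 1663/28]
+L9 (α=1/2) → [24127/168, 1327/14, 5163/56]
= [144, 95, 92]


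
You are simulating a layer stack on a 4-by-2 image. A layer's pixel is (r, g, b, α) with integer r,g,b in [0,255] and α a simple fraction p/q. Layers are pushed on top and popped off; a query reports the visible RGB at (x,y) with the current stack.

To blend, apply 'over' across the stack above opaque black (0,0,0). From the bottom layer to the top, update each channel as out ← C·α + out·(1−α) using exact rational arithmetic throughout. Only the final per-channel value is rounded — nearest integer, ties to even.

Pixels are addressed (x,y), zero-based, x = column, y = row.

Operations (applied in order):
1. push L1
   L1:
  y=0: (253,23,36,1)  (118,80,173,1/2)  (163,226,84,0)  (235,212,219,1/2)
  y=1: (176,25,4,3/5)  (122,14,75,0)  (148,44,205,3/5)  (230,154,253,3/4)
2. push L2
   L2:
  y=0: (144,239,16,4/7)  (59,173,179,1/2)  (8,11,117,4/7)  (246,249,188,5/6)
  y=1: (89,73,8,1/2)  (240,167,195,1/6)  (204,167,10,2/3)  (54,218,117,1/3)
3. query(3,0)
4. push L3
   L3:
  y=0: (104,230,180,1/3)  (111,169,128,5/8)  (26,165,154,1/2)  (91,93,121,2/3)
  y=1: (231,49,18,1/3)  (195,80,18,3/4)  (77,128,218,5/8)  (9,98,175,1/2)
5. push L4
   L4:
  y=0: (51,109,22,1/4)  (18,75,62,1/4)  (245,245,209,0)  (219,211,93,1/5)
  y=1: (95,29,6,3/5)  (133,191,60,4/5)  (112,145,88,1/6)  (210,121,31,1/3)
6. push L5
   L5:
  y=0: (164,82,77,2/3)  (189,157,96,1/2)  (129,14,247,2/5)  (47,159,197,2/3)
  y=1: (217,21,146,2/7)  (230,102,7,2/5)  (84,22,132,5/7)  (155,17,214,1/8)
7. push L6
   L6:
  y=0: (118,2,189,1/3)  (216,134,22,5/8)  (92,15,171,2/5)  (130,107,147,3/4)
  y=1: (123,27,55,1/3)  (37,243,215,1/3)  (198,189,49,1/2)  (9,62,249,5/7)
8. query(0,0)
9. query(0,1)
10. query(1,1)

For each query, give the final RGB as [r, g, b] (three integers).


at x=3,y=0 over L1,L2:
after L1 α=1/2: [235/2, 106, 219/2]
after L2 α=5/6: [2695/12, 1351/6, 2099/12]
= [225, 225, 175]

at x=0,y=0 over L1,L2,L3,L4,L5,L6:
after L1 α=1: [253, 23, 36]
after L2 α=4/7: [1335/7, 1025/7, 172/7]
after L3 α=1/3: [3398/21, 1220/7, 1604/21]
after L4 α=1/4: [3755/28, 4423/28, 879/14]
after L5 α=2/3: [4313/28, 3005/28, 3035/42]
after L6 α=1/3: [5965/42, 1011/14, 7004/63]
rounded: [142, 72, 111]

query (0,1) [L1,L2,L3,L4,L5,L6] — begin 0,0,0
+L1 (α=3/5) → [528/5, 15, 12/5]
+L2 (α=1/2) → [973/10, 44, 26/5]
+L3 (α=1/3) → [2128/15, 137/3, 142/15]
+L4 (α=3/5) → [8531/75, 107/3, 554/75]
+L5 (α=2/7) → [15041/105, 661/21, 4934/105]
+L6 (α=1/3) → [42997/315, 1889/63, 15643/315]
→ [136, 30, 50]

(1,1) stack=L1,L2,L3,L4,L5,L6; from [0,0,0]:
+L1 (α=0) → [0, 0, 0]
+L2 (α=1/6) → [40, 167/6, 65/2]
+L3 (α=3/4) → [625/4, 1607/24, 173/8]
+L4 (α=4/5) → [2753/20, 19943/120, 2093/40]
+L5 (α=2/5) → [17459/100, 28103/200, 6839/200]
+L6 (α=1/3) → [19309/150, 52403/300, 28339/300]
= [129, 175, 94]


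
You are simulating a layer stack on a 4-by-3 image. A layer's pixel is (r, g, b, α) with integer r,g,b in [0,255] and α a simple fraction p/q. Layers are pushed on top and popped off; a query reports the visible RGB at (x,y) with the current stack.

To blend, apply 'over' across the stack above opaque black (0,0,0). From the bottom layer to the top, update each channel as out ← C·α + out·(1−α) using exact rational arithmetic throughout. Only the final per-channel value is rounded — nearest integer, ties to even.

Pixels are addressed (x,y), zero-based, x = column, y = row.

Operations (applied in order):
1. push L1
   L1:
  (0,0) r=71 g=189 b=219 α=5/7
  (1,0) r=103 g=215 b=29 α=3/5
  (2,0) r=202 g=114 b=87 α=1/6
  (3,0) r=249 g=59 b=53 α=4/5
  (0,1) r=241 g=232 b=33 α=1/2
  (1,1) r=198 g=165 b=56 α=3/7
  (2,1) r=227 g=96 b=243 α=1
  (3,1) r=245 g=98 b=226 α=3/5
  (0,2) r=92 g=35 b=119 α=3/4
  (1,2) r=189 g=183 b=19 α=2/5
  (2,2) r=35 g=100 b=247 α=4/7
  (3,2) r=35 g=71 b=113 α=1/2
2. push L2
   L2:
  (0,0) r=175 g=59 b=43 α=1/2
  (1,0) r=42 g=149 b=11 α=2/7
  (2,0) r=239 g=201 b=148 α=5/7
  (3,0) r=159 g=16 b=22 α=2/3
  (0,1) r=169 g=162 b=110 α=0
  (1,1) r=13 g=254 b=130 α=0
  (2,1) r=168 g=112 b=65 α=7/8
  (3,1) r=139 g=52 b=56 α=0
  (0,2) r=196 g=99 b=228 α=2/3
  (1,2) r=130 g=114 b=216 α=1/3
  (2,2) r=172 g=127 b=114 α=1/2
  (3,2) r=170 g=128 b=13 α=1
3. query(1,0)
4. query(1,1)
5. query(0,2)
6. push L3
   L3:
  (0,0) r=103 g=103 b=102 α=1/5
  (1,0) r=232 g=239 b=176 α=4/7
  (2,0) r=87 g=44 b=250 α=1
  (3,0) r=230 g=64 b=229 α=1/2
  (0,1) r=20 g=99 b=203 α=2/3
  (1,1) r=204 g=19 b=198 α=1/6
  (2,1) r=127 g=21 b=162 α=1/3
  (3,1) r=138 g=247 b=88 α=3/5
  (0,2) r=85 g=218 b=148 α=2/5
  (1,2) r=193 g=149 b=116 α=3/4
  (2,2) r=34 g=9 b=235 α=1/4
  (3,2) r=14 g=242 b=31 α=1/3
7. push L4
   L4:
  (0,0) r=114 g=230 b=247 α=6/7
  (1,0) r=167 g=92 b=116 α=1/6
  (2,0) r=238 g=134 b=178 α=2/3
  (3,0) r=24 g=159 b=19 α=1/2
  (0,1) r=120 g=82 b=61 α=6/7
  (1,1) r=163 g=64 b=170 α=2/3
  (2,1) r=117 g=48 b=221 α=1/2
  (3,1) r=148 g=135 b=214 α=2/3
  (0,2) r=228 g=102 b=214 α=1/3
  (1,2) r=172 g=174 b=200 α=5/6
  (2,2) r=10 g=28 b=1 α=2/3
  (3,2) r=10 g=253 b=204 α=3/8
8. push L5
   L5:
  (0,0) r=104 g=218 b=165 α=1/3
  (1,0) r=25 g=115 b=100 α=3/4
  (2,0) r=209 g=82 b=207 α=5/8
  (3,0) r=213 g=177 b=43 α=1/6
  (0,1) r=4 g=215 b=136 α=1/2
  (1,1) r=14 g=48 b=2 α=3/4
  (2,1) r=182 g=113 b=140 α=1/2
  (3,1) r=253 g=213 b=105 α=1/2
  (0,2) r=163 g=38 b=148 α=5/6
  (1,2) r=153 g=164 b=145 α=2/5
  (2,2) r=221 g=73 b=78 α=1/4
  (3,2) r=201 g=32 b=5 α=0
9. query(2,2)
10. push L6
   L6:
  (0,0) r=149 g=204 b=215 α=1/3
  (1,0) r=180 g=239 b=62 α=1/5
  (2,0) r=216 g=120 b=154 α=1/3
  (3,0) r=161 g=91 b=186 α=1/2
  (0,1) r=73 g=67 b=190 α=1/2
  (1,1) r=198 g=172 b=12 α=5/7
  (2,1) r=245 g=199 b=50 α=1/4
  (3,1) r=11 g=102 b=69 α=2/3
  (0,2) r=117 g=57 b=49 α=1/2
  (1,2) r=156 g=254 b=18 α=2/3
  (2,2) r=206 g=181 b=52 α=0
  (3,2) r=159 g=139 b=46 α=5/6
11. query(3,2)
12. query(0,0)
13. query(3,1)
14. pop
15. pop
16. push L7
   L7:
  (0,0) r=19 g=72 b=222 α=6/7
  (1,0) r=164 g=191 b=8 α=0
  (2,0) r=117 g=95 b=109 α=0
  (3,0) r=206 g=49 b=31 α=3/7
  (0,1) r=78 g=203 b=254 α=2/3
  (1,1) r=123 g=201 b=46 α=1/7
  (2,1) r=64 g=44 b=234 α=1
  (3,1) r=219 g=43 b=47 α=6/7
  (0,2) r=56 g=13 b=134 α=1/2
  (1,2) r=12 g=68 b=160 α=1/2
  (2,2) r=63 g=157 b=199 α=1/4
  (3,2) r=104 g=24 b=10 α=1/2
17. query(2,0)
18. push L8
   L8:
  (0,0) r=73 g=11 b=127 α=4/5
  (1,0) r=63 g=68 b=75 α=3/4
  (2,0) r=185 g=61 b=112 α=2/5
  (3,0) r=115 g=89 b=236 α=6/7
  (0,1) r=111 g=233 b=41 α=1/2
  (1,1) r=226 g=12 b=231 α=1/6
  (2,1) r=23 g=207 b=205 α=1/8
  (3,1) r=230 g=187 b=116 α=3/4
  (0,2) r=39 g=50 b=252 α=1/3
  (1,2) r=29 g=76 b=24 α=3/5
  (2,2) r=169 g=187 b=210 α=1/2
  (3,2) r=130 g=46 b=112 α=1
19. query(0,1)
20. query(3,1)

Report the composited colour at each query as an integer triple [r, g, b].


query (1,0) [L1,L2] — begin 0,0,0
L1 α=3/5: [309/5, 129, 87/5]
L2 α=2/7: [393/7, 943/7, 109/7]
rounded: [56, 135, 16]

at x=1,y=1 over L1,L2:
after L1 α=3/7: [594/7, 495/7, 24]
after L2 α=0: [594/7, 495/7, 24]
= [85, 71, 24]

(0,2) stack=L1,L2; from [0,0,0]:
+L1 (α=3/4) → [69, 105/4, 357/4]
+L2 (α=2/3) → [461/3, 299/4, 727/4]
→ [154, 75, 182]

(2,2) stack=L1,L2,L3,L4,L5; from [0,0,0]:
after L1 α=4/7: [20, 400/7, 988/7]
after L2 α=1/2: [96, 1289/14, 893/7]
after L3 α=1/4: [161/2, 3993/56, 1081/7]
after L4 α=2/3: [67/2, 7129/168, 365/7]
after L5 α=1/4: [643/8, 11217/224, 1641/28]
= [80, 50, 59]

(3,2) stack=L1,L2,L3,L4,L5,L6; from [0,0,0]:
after L1 α=1/2: [35/2, 71/2, 113/2]
after L2 α=1: [170, 128, 13]
after L3 α=1/3: [118, 166, 19]
after L4 α=3/8: [155/2, 1589/8, 707/8]
after L5 α=0: [155/2, 1589/8, 707/8]
after L6 α=5/6: [1745/12, 2383/16, 849/16]
rounded: [145, 149, 53]

(0,0) stack=L1,L2,L3,L4,L5,L6; from [0,0,0]:
after L1 α=5/7: [355/7, 135, 1095/7]
after L2 α=1/2: [790/7, 97, 698/7]
after L3 α=1/5: [3881/35, 491/5, 3506/35]
after L4 α=6/7: [27821/245, 7391/35, 55376/245]
after L5 α=1/3: [81122/735, 22412/105, 151177/735]
after L6 α=1/3: [271759/2205, 66244/315, 460379/2205]
rounded: [123, 210, 209]

at x=3,y=1 over L1,L2,L3,L4,L5,L6:
after L1 α=3/5: [147, 294/5, 678/5]
after L2 α=0: [147, 294/5, 678/5]
after L3 α=3/5: [708/5, 4293/25, 2676/25]
after L4 α=2/3: [2188/15, 3681/25, 13376/75]
after L5 α=1/2: [5983/30, 4503/25, 21251/150]
after L6 α=2/3: [6643/90, 3201/25, 41951/450]
rounded: [74, 128, 93]

at x=2,y=0 over L1,L2,L3,L4,L7:
after L1 α=1/6: [101/3, 19, 29/2]
after L2 α=5/7: [541/3, 149, 769/7]
after L3 α=1: [87, 44, 250]
after L4 α=2/3: [563/3, 104, 202]
after L7 α=0: [563/3, 104, 202]
= [188, 104, 202]

(0,1) stack=L1,L2,L3,L4,L7,L8; from [0,0,0]:
L1 α=1/2: [241/2, 116, 33/2]
L2 α=0: [241/2, 116, 33/2]
L3 α=2/3: [107/2, 314/3, 845/6]
L4 α=6/7: [221/2, 1790/21, 3041/42]
L7 α=2/3: [533/6, 10316/63, 24377/126]
L8 α=1/2: [1199/12, 24995/126, 29543/252]
rounded: [100, 198, 117]

(3,1) stack=L1,L2,L3,L4,L7,L8; from [0,0,0]:
+L1 (α=3/5) → [147, 294/5, 678/5]
+L2 (α=0) → [147, 294/5, 678/5]
+L3 (α=3/5) → [708/5, 4293/25, 2676/25]
+L4 (α=2/3) → [2188/15, 3681/25, 13376/75]
+L7 (α=6/7) → [21898/105, 10131/175, 34526/525]
+L8 (α=3/4) → [23587/105, 54153/350, 108613/1050]
→ [225, 155, 103]
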